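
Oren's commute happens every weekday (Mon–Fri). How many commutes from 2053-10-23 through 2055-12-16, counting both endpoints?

2053-10-23 is a Thursday.
The range spans 785 days (inclusive of both endpoints).
785 = 7 × 112 + 1, so there are 112 full weeks plus 1 extra day.
Each full week contributes 5 weekdays (Mon–Fri): 112 × 5 = 560.
The 1 extra day is Thursday — 1 of them qualifies.
Total: 560 + 1 = 561.

561 weekdays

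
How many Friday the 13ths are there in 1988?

The 13th falls on a Friday when the month's 13th has weekday Fri.
Jan 13 is Wed; Feb 13 is Sat; Mar 13 is Sun; Apr 13 is Wed; May 13 is Fri ✓; Jun 13 is Mon; Jul 13 is Wed; Aug 13 is Sat; Sep 13 is Tue; Oct 13 is Thu; Nov 13 is Sun; Dec 13 is Tue.
Friday the 13ths: May.

1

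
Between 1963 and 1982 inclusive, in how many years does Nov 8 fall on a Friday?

Day of week of November 8 in each year:
1963: Fri ✓, 1964: Sun, 1965: Mon, 1966: Tue, 1967: Wed, 1968: Fri ✓, 1969: Sat, 1970: Sun, 1971: Mon, 1972: Wed, 1973: Thu, 1974: Fri ✓, 1975: Sat, 1976: Mon, 1977: Tue, 1978: Wed, 1979: Thu, 1980: Sat, 1981: Sun, 1982: Mon
Fridays: 1963, 1968, 1974.

3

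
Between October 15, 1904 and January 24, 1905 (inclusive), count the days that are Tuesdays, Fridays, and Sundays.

44

October 15, 1904 is a Saturday.
From October 15, 1904 to January 24, 1905 is 102 days inclusive.
102 = 7 × 14 + 4, so there are 14 full weeks plus 4 extra days.
Each full week contributes 3 days from the set (Tue, Fri, Sun): 14 × 3 = 42.
The 4 extra days are Sat, Sun, Mon, Tue — 2 of them qualify.
Total: 42 + 2 = 44.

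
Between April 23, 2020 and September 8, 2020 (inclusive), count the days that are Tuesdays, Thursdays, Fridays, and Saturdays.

80

April 23, 2020 is a Thursday.
The range spans 139 days (inclusive of both endpoints).
139 = 7 × 19 + 6, so there are 19 full weeks plus 6 extra days.
Each full week contributes 4 days from the set (Tue, Thu, Fri, Sat): 19 × 4 = 76.
The 6 extra days are Thu, Fri, Sat, Sun, Mon, Tue — 4 of them qualify.
Total: 76 + 4 = 80.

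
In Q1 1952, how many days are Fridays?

1 January 1952 is a Tuesday.
From 1 January 1952 to 31 March 1952 is 91 days inclusive.
91 = 7 × 13, so the span is exactly 13 full weeks.
Each full week contributes one Friday: 13 so far.
Total: 13.

13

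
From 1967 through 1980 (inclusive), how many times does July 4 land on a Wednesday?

2

Day of week of July 4 in each year:
1967: Tue, 1968: Thu, 1969: Fri, 1970: Sat, 1971: Sun, 1972: Tue, 1973: Wed ✓, 1974: Thu, 1975: Fri, 1976: Sun, 1977: Mon, 1978: Tue, 1979: Wed ✓, 1980: Fri
Wednesdays: 1973, 1979.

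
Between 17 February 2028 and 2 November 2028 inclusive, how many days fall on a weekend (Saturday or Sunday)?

17 February 2028 is a Thursday.
The range spans 260 days (inclusive of both endpoints).
260 = 7 × 37 + 1, so there are 37 full weeks plus 1 extra day.
Each full week contributes 2 weekend days (Sat, Sun): 37 × 2 = 74.
The 1 extra day is Thursday — none qualify.
Total: 74 + 0 = 74.

74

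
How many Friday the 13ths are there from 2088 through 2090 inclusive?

Friday-the-13ths by year:
2088: Feb, Aug
2089: May
2090: Jan, Oct

5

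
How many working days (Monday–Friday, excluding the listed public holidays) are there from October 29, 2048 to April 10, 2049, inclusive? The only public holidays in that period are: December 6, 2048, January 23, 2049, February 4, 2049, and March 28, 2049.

116

October 29, 2048 is a Thursday.
From October 29, 2048 to April 10, 2049 is 164 days inclusive.
164 = 7 × 23 + 3, so there are 23 full weeks plus 3 extra days.
Each full week contributes 5 weekdays (Mon–Fri): 23 × 5 = 115.
The 3 extra days are Thu, Fri, Sat — 2 of them qualify.
Total: 115 + 2 = 117.
Holidays: December 6, 2048 (Sun); January 23, 2049 (Sat); February 4, 2049 (Thu); March 28, 2049 (Sun).
1 of the 4 holidays fall on weekdays; the rest are weekends and were already excluded.
Business days: 117 − 1 = 116.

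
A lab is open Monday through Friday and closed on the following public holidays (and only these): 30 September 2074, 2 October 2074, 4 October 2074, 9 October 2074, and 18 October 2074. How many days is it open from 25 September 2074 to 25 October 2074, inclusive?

25 September 2074 is a Tuesday.
That's 31 days from start to end, counting both.
31 = 7 × 4 + 3, so there are 4 full weeks plus 3 extra days.
Each full week contributes 5 weekdays (Mon–Fri): 4 × 5 = 20.
The 3 extra days are Tue, Wed, Thu — 3 of them qualify.
Total: 20 + 3 = 23.
Holidays: 30 September 2074 (Sun); 2 October 2074 (Tue); 4 October 2074 (Thu); 9 October 2074 (Tue); 18 October 2074 (Thu).
4 of the 5 holidays fall on weekdays; the rest are weekends and were already excluded.
Business days: 23 − 4 = 19.

19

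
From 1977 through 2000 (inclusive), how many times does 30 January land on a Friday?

Day of week of January 30 in each year:
1977: Sun, 1978: Mon, 1979: Tue, 1980: Wed, 1981: Fri ✓, 1982: Sat, 1983: Sun, 1984: Mon, 1985: Wed, 1986: Thu, 1987: Fri ✓, 1988: Sat, 1989: Mon, 1990: Tue, 1991: Wed, 1992: Thu, 1993: Sat, 1994: Sun, 1995: Mon, 1996: Tue, 1997: Thu, 1998: Fri ✓, 1999: Sat, 2000: Sun
Fridays: 1981, 1987, 1998.

3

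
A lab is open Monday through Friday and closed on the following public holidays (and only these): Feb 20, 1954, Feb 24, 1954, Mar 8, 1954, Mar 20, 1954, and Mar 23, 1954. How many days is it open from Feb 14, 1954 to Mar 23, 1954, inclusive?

24 working days

Feb 14, 1954 is a Sunday.
From Feb 14, 1954 to Mar 23, 1954 is 38 days inclusive.
38 = 7 × 5 + 3, so there are 5 full weeks plus 3 extra days.
Each full week contributes 5 weekdays (Mon–Fri): 5 × 5 = 25.
The 3 extra days are Sun, Mon, Tue — 2 of them qualify.
Total: 25 + 2 = 27.
Holidays: Feb 20, 1954 (Sat); Feb 24, 1954 (Wed); Mar 8, 1954 (Mon); Mar 20, 1954 (Sat); Mar 23, 1954 (Tue).
3 of the 5 holidays fall on weekdays; the rest are weekends and were already excluded.
Business days: 27 − 3 = 24.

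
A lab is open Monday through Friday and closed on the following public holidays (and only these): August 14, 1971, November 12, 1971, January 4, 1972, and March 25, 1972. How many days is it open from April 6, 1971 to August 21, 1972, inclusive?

358

April 6, 1971 is a Tuesday.
The range spans 504 days (inclusive of both endpoints).
504 = 7 × 72, so the span is exactly 72 full weeks.
Each full week contributes 5 weekdays (Mon–Fri): 72 × 5 = 360.
Total: 360.
Holidays: August 14, 1971 (Sat); November 12, 1971 (Fri); January 4, 1972 (Tue); March 25, 1972 (Sat).
2 of the 4 holidays fall on weekdays; the rest are weekends and were already excluded.
Business days: 360 − 2 = 358.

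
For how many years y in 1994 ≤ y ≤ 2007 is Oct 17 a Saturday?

Day of week of October 17 in each year:
1994: Mon, 1995: Tue, 1996: Thu, 1997: Fri, 1998: Sat ✓, 1999: Sun, 2000: Tue, 2001: Wed, 2002: Thu, 2003: Fri, 2004: Sun, 2005: Mon, 2006: Tue, 2007: Wed
Saturdays: 1998.

1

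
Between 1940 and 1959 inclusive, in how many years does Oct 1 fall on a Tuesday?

Day of week of October 1 in each year:
1940: Tue ✓, 1941: Wed, 1942: Thu, 1943: Fri, 1944: Sun, 1945: Mon, 1946: Tue ✓, 1947: Wed, 1948: Fri, 1949: Sat, 1950: Sun, 1951: Mon, 1952: Wed, 1953: Thu, 1954: Fri, 1955: Sat, 1956: Mon, 1957: Tue ✓, 1958: Wed, 1959: Thu
Tuesdays: 1940, 1946, 1957.

3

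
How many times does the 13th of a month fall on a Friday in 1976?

2

The 13th falls on a Friday when the month's 13th has weekday Fri.
Jan 13 is Tue; Feb 13 is Fri ✓; Mar 13 is Sat; Apr 13 is Tue; May 13 is Thu; Jun 13 is Sun; Jul 13 is Tue; Aug 13 is Fri ✓; Sep 13 is Mon; Oct 13 is Wed; Nov 13 is Sat; Dec 13 is Mon.
Friday the 13ths: Feb, Aug.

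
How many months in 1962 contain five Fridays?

A month has five Fridays exactly when Friday falls within its first (length − 28) days.
Jan: 31 days, starts Mon → 5 of Mon, Tue, Wed
Feb: 28 days, starts Thu → 5 of (none)
Mar: 31 days, starts Thu → 5 of Thu, Fri, Sat ✓
Apr: 30 days, starts Sun → 5 of Sun, Mon
May: 31 days, starts Tue → 5 of Tue, Wed, Thu
Jun: 30 days, starts Fri → 5 of Fri, Sat ✓
Jul: 31 days, starts Sun → 5 of Sun, Mon, Tue
Aug: 31 days, starts Wed → 5 of Wed, Thu, Fri ✓
Sep: 30 days, starts Sat → 5 of Sat, Sun
Oct: 31 days, starts Mon → 5 of Mon, Tue, Wed
Nov: 30 days, starts Thu → 5 of Thu, Fri ✓
Dec: 31 days, starts Sat → 5 of Sat, Sun, Mon
Months with five Fridays: Mar, Jun, Aug, Nov.

4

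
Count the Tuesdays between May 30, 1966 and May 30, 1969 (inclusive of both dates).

157

May 30, 1966 is a Monday.
From May 30, 1966 to May 30, 1969 is 1097 days inclusive.
1097 = 7 × 156 + 5, so there are 156 full weeks plus 5 extra days.
Each full week contributes one Tuesday: 156 so far.
The 5 extra days are Mon, Tue, Wed, Thu, Fri — 1 of them qualifies.
Total: 156 + 1 = 157.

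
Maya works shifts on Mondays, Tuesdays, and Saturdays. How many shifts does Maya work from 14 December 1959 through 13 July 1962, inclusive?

404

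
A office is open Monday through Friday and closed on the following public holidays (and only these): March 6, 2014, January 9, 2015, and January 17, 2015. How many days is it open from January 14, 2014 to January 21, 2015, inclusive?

265 business days

January 14, 2014 is a Tuesday.
From January 14, 2014 to January 21, 2015 is 373 days inclusive.
373 = 7 × 53 + 2, so there are 53 full weeks plus 2 extra days.
Each full week contributes 5 weekdays (Mon–Fri): 53 × 5 = 265.
The 2 extra days are Tue, Wed — 2 of them qualify.
Total: 265 + 2 = 267.
Holidays: March 6, 2014 (Thu); January 9, 2015 (Fri); January 17, 2015 (Sat).
2 of the 3 holidays fall on weekdays; the rest are weekends and were already excluded.
Business days: 267 − 2 = 265.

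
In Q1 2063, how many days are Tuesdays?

2063-01-01 is a Monday.
From 2063-01-01 to 2063-03-31 is 90 days inclusive.
90 = 7 × 12 + 6, so there are 12 full weeks plus 6 extra days.
Each full week contributes one Tuesday: 12 so far.
The 6 extra days are Mon, Tue, Wed, Thu, Fri, Sat — 1 of them qualifies.
Total: 12 + 1 = 13.

13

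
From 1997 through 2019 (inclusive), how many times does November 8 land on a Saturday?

4

Day of week of November 8 in each year:
1997: Sat ✓, 1998: Sun, 1999: Mon, 2000: Wed, 2001: Thu, 2002: Fri, 2003: Sat ✓, 2004: Mon, 2005: Tue, 2006: Wed, 2007: Thu, 2008: Sat ✓, 2009: Sun, 2010: Mon, 2011: Tue, 2012: Thu, 2013: Fri, 2014: Sat ✓, 2015: Sun, 2016: Tue, 2017: Wed, 2018: Thu, 2019: Fri
Saturdays: 1997, 2003, 2008, 2014.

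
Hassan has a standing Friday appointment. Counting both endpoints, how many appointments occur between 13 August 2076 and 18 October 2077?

13 August 2076 is a Thursday.
That's 432 days from start to end, counting both.
432 = 7 × 61 + 5, so there are 61 full weeks plus 5 extra days.
Each full week contributes one Friday: 61 so far.
The 5 extra days are Thu, Fri, Sat, Sun, Mon — 1 of them qualifies.
Total: 61 + 1 = 62.

62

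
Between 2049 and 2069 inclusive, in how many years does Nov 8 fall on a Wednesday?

3

Day of week of November 8 in each year:
2049: Mon, 2050: Tue, 2051: Wed ✓, 2052: Fri, 2053: Sat, 2054: Sun, 2055: Mon, 2056: Wed ✓, 2057: Thu, 2058: Fri, 2059: Sat, 2060: Mon, 2061: Tue, 2062: Wed ✓, 2063: Thu, 2064: Sat, 2065: Sun, 2066: Mon, 2067: Tue, 2068: Thu, 2069: Fri
Wednesdays: 2051, 2056, 2062.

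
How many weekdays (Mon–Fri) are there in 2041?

2041-01-01 is a Tuesday.
The range spans 365 days (inclusive of both endpoints).
365 = 7 × 52 + 1, so there are 52 full weeks plus 1 extra day.
Each full week contributes 5 weekdays (Mon–Fri): 52 × 5 = 260.
The 1 extra day is Tuesday — 1 of them qualifies.
Total: 260 + 1 = 261.

261 weekdays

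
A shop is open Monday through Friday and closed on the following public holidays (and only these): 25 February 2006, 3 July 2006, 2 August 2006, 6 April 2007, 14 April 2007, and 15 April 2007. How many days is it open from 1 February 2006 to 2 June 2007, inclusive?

1 February 2006 is a Wednesday.
The range spans 487 days (inclusive of both endpoints).
487 = 7 × 69 + 4, so there are 69 full weeks plus 4 extra days.
Each full week contributes 5 weekdays (Mon–Fri): 69 × 5 = 345.
The 4 extra days are Wednesday, Thursday, Friday, Saturday — 3 of them qualify.
Total: 345 + 3 = 348.
Holidays: 25 February 2006 (Sat); 3 July 2006 (Mon); 2 August 2006 (Wed); 6 April 2007 (Fri); 14 April 2007 (Sat); 15 April 2007 (Sun).
3 of the 6 holidays fall on weekdays; the rest are weekends and were already excluded.
Business days: 348 − 3 = 345.

345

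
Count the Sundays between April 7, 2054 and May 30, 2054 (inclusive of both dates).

7

April 7, 2054 is a Tuesday.
From April 7, 2054 to May 30, 2054 is 54 days inclusive.
54 = 7 × 7 + 5, so there are 7 full weeks plus 5 extra days.
Each full week contributes one Sunday: 7 so far.
The 5 extra days are Tue, Wed, Thu, Fri, Sat — none qualify.
Total: 7 + 0 = 7.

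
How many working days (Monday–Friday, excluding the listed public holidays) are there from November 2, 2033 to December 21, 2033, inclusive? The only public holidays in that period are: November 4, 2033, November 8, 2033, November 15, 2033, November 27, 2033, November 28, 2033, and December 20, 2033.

31 working days

November 2, 2033 is a Wednesday.
From November 2, 2033 to December 21, 2033 is 50 days inclusive.
50 = 7 × 7 + 1, so there are 7 full weeks plus 1 extra day.
Each full week contributes 5 weekdays (Mon–Fri): 7 × 5 = 35.
The 1 extra day is Wed — 1 of them qualifies.
Total: 35 + 1 = 36.
Holidays: November 4, 2033 (Fri); November 8, 2033 (Tue); November 15, 2033 (Tue); November 27, 2033 (Sun); November 28, 2033 (Mon); December 20, 2033 (Tue).
5 of the 6 holidays fall on weekdays; the rest are weekends and were already excluded.
Business days: 36 − 5 = 31.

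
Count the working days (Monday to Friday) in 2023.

1 January 2023 is a Sunday.
The range spans 365 days (inclusive of both endpoints).
365 = 7 × 52 + 1, so there are 52 full weeks plus 1 extra day.
Each full week contributes 5 weekdays (Mon–Fri): 52 × 5 = 260.
The 1 extra day is Sunday — none qualify.
Total: 260 + 0 = 260.

260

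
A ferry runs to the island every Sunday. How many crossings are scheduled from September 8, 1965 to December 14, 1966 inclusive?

66 Sundays

September 8, 1965 is a Wednesday.
The range spans 463 days (inclusive of both endpoints).
463 = 7 × 66 + 1, so there are 66 full weeks plus 1 extra day.
Each full week contributes one Sunday: 66 so far.
The 1 extra day is Wed — none qualify.
Total: 66 + 0 = 66.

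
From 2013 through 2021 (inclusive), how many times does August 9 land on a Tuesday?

Day of week of August 9 in each year:
2013: Fri, 2014: Sat, 2015: Sun, 2016: Tue ✓, 2017: Wed, 2018: Thu, 2019: Fri, 2020: Sun, 2021: Mon
Tuesdays: 2016.

1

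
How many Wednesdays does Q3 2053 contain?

13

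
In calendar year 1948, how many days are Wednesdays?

52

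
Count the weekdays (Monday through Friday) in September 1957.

21

Sep 1, 1957 is a Sunday.
The range spans 30 days (inclusive of both endpoints).
30 = 7 × 4 + 2, so there are 4 full weeks plus 2 extra days.
Each full week contributes 5 weekdays (Mon–Fri): 4 × 5 = 20.
The 2 extra days are Sun, Mon — 1 of them qualifies.
Total: 20 + 1 = 21.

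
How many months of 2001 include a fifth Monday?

5

A month has five Mondays exactly when Monday falls within its first (length − 28) days.
Jan: 31 days, starts Mon → 5 of Mon, Tue, Wed ✓
Feb: 28 days, starts Thu → 5 of (none)
Mar: 31 days, starts Thu → 5 of Thu, Fri, Sat
Apr: 30 days, starts Sun → 5 of Sun, Mon ✓
May: 31 days, starts Tue → 5 of Tue, Wed, Thu
Jun: 30 days, starts Fri → 5 of Fri, Sat
Jul: 31 days, starts Sun → 5 of Sun, Mon, Tue ✓
Aug: 31 days, starts Wed → 5 of Wed, Thu, Fri
Sep: 30 days, starts Sat → 5 of Sat, Sun
Oct: 31 days, starts Mon → 5 of Mon, Tue, Wed ✓
Nov: 30 days, starts Thu → 5 of Thu, Fri
Dec: 31 days, starts Sat → 5 of Sat, Sun, Mon ✓
Months with five Mondays: Jan, Apr, Jul, Oct, Dec.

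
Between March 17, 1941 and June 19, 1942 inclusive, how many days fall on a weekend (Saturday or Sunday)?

130

March 17, 1941 is a Monday.
The range spans 460 days (inclusive of both endpoints).
460 = 7 × 65 + 5, so there are 65 full weeks plus 5 extra days.
Each full week contributes 2 weekend days (Sat, Sun): 65 × 2 = 130.
The 5 extra days are Monday, Tuesday, Wednesday, Thursday, Friday — none qualify.
Total: 130 + 0 = 130.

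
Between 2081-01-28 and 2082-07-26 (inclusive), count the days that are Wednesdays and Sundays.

2081-01-28 is a Tuesday.
The range spans 545 days (inclusive of both endpoints).
545 = 7 × 77 + 6, so there are 77 full weeks plus 6 extra days.
Each full week contributes 2 days from the set (Wed, Sun): 77 × 2 = 154.
The 6 extra days are Tuesday, Wednesday, Thursday, Friday, Saturday, Sunday — 2 of them qualify.
Total: 154 + 2 = 156.

156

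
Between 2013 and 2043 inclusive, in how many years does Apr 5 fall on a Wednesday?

Day of week of April 5 in each year:
2013: Fri, 2014: Sat, 2015: Sun, 2016: Tue, 2017: Wed ✓, 2018: Thu, 2019: Fri, 2020: Sun, 2021: Mon, 2022: Tue, 2023: Wed ✓, 2024: Fri, 2025: Sat, 2026: Sun, 2027: Mon, 2028: Wed ✓, 2029: Thu, 2030: Fri, 2031: Sat, 2032: Mon, 2033: Tue, 2034: Wed ✓, 2035: Thu, 2036: Sat, 2037: Sun, 2038: Mon, 2039: Tue, 2040: Thu, 2041: Fri, 2042: Sat, 2043: Sun
Wednesdays: 2017, 2023, 2028, 2034.

4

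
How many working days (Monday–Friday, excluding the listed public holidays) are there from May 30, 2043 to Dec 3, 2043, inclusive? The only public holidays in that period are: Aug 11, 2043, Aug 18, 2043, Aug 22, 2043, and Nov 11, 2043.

May 30, 2043 is a Saturday.
From May 30, 2043 to Dec 3, 2043 is 188 days inclusive.
188 = 7 × 26 + 6, so there are 26 full weeks plus 6 extra days.
Each full week contributes 5 weekdays (Mon–Fri): 26 × 5 = 130.
The 6 extra days are Sat, Sun, Mon, Tue, Wed, Thu — 4 of them qualify.
Total: 130 + 4 = 134.
Holidays: Aug 11, 2043 (Tue); Aug 18, 2043 (Tue); Aug 22, 2043 (Sat); Nov 11, 2043 (Wed).
3 of the 4 holidays fall on weekdays; the rest are weekends and were already excluded.
Business days: 134 − 3 = 131.

131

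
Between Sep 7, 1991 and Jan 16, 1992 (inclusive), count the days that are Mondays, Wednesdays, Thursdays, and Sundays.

Sep 7, 1991 is a Saturday.
The range spans 132 days (inclusive of both endpoints).
132 = 7 × 18 + 6, so there are 18 full weeks plus 6 extra days.
Each full week contributes 4 days from the set (Mon, Wed, Thu, Sun): 18 × 4 = 72.
The 6 extra days are Sat, Sun, Mon, Tue, Wed, Thu — 4 of them qualify.
Total: 72 + 4 = 76.

76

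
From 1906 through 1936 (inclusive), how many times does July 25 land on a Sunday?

Day of week of July 25 in each year:
1906: Wed, 1907: Thu, 1908: Sat, 1909: Sun ✓, 1910: Mon, 1911: Tue, 1912: Thu, 1913: Fri, 1914: Sat, 1915: Sun ✓, 1916: Tue, 1917: Wed, 1918: Thu, 1919: Fri, 1920: Sun ✓, 1921: Mon, 1922: Tue, 1923: Wed, 1924: Fri, 1925: Sat, 1926: Sun ✓, 1927: Mon, 1928: Wed, 1929: Thu, 1930: Fri, 1931: Sat, 1932: Mon, 1933: Tue, 1934: Wed, 1935: Thu, 1936: Sat
Sundays: 1909, 1915, 1920, 1926.

4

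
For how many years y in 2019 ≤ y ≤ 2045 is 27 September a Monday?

Day of week of September 27 in each year:
2019: Fri, 2020: Sun, 2021: Mon ✓, 2022: Tue, 2023: Wed, 2024: Fri, 2025: Sat, 2026: Sun, 2027: Mon ✓, 2028: Wed, 2029: Thu, 2030: Fri, 2031: Sat, 2032: Mon ✓, 2033: Tue, 2034: Wed, 2035: Thu, 2036: Sat, 2037: Sun, 2038: Mon ✓, 2039: Tue, 2040: Thu, 2041: Fri, 2042: Sat, 2043: Sun, 2044: Tue, 2045: Wed
Mondays: 2021, 2027, 2032, 2038.

4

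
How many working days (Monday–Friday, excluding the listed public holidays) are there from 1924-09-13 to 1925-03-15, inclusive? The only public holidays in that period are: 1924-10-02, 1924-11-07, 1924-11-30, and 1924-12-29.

127

1924-09-13 is a Saturday.
The range spans 184 days (inclusive of both endpoints).
184 = 7 × 26 + 2, so there are 26 full weeks plus 2 extra days.
Each full week contributes 5 weekdays (Mon–Fri): 26 × 5 = 130.
The 2 extra days are Saturday, Sunday — none qualify.
Total: 130 + 0 = 130.
Holidays: 1924-10-02 (Thu); 1924-11-07 (Fri); 1924-11-30 (Sun); 1924-12-29 (Mon).
3 of the 4 holidays fall on weekdays; the rest are weekends and were already excluded.
Business days: 130 − 3 = 127.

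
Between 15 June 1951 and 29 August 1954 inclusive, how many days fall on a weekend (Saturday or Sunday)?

15 June 1951 is a Friday.
From 15 June 1951 to 29 August 1954 is 1172 days inclusive.
1172 = 7 × 167 + 3, so there are 167 full weeks plus 3 extra days.
Each full week contributes 2 weekend days (Sat, Sun): 167 × 2 = 334.
The 3 extra days are Friday, Saturday, Sunday — 2 of them qualify.
Total: 334 + 2 = 336.

336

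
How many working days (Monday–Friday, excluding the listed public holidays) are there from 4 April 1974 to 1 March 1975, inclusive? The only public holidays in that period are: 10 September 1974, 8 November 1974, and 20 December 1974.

234

4 April 1974 is a Thursday.
That's 332 days from start to end, counting both.
332 = 7 × 47 + 3, so there are 47 full weeks plus 3 extra days.
Each full week contributes 5 weekdays (Mon–Fri): 47 × 5 = 235.
The 3 extra days are Thu, Fri, Sat — 2 of them qualify.
Total: 235 + 2 = 237.
Holidays: 10 September 1974 (Tue); 8 November 1974 (Fri); 20 December 1974 (Fri).
All 3 holidays fall on weekdays, so subtract 3.
Business days: 237 − 3 = 234.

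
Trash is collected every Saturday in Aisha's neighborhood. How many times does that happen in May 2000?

4

1 May 2000 is a Monday.
From 1 May 2000 to 31 May 2000 is 31 days inclusive.
31 = 7 × 4 + 3, so there are 4 full weeks plus 3 extra days.
Each full week contributes one Saturday: 4 so far.
The 3 extra days are Monday, Tuesday, Wednesday — none qualify.
Total: 4 + 0 = 4.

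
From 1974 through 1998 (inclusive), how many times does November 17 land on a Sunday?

Day of week of November 17 in each year:
1974: Sun ✓, 1975: Mon, 1976: Wed, 1977: Thu, 1978: Fri, 1979: Sat, 1980: Mon, 1981: Tue, 1982: Wed, 1983: Thu, 1984: Sat, 1985: Sun ✓, 1986: Mon, 1987: Tue, 1988: Thu, 1989: Fri, 1990: Sat, 1991: Sun ✓, 1992: Tue, 1993: Wed, 1994: Thu, 1995: Fri, 1996: Sun ✓, 1997: Mon, 1998: Tue
Sundays: 1974, 1985, 1991, 1996.

4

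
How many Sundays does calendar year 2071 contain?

52

1 January 2071 is a Thursday.
The range spans 365 days (inclusive of both endpoints).
365 = 7 × 52 + 1, so there are 52 full weeks plus 1 extra day.
Each full week contributes one Sunday: 52 so far.
The 1 extra day is Thursday — none qualify.
Total: 52 + 0 = 52.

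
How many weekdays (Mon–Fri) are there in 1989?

260

January 1, 1989 is a Sunday.
From January 1, 1989 to December 31, 1989 is 365 days inclusive.
365 = 7 × 52 + 1, so there are 52 full weeks plus 1 extra day.
Each full week contributes 5 weekdays (Mon–Fri): 52 × 5 = 260.
The 1 extra day is Sun — none qualify.
Total: 260 + 0 = 260.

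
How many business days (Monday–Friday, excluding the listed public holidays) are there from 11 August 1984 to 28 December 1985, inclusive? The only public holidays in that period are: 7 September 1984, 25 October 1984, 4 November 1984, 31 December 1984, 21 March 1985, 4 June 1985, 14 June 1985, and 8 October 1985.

353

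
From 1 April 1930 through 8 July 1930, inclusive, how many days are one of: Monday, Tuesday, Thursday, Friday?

57

1 April 1930 is a Tuesday.
From 1 April 1930 to 8 July 1930 is 99 days inclusive.
99 = 7 × 14 + 1, so there are 14 full weeks plus 1 extra day.
Each full week contributes 4 days from the set (Mon, Tue, Thu, Fri): 14 × 4 = 56.
The 1 extra day is Tue — 1 of them qualifies.
Total: 56 + 1 = 57.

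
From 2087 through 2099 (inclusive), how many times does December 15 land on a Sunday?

Day of week of December 15 in each year:
2087: Mon, 2088: Wed, 2089: Thu, 2090: Fri, 2091: Sat, 2092: Mon, 2093: Tue, 2094: Wed, 2095: Thu, 2096: Sat, 2097: Sun ✓, 2098: Mon, 2099: Tue
Sundays: 2097.

1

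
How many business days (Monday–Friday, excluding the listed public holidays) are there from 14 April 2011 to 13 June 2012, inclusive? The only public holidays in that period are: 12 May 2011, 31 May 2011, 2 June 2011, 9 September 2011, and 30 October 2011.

14 April 2011 is a Thursday.
From 14 April 2011 to 13 June 2012 is 427 days inclusive.
427 = 7 × 61, so the span is exactly 61 full weeks.
Each full week contributes 5 weekdays (Mon–Fri): 61 × 5 = 305.
Total: 305.
Holidays: 12 May 2011 (Thu); 31 May 2011 (Tue); 2 June 2011 (Thu); 9 September 2011 (Fri); 30 October 2011 (Sun).
4 of the 5 holidays fall on weekdays; the rest are weekends and were already excluded.
Business days: 305 − 4 = 301.

301 business days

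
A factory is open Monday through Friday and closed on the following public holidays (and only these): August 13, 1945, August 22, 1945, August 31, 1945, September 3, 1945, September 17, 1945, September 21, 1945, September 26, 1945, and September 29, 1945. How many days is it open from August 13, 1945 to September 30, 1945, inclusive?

August 13, 1945 is a Monday.
From August 13, 1945 to September 30, 1945 is 49 days inclusive.
49 = 7 × 7, so the span is exactly 7 full weeks.
Each full week contributes 5 weekdays (Mon–Fri): 7 × 5 = 35.
Total: 35.
Holidays: August 13, 1945 (Mon); August 22, 1945 (Wed); August 31, 1945 (Fri); September 3, 1945 (Mon); September 17, 1945 (Mon); September 21, 1945 (Fri); September 26, 1945 (Wed); September 29, 1945 (Sat).
7 of the 8 holidays fall on weekdays; the rest are weekends and were already excluded.
Business days: 35 − 7 = 28.

28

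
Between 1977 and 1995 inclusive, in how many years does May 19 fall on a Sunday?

2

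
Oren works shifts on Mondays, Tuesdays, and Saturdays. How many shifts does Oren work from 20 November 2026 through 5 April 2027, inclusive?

59

20 November 2026 is a Friday.
The range spans 137 days (inclusive of both endpoints).
137 = 7 × 19 + 4, so there are 19 full weeks plus 4 extra days.
Each full week contributes 3 days from the set (Mon, Tue, Sat): 19 × 3 = 57.
The 4 extra days are Friday, Saturday, Sunday, Monday — 2 of them qualify.
Total: 57 + 2 = 59.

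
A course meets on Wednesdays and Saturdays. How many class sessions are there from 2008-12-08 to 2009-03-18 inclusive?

29

2008-12-08 is a Monday.
That's 101 days from start to end, counting both.
101 = 7 × 14 + 3, so there are 14 full weeks plus 3 extra days.
Each full week contributes 2 days from the set (Wed, Sat): 14 × 2 = 28.
The 3 extra days are Monday, Tuesday, Wednesday — 1 of them qualifies.
Total: 28 + 1 = 29.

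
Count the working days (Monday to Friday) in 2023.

260 weekdays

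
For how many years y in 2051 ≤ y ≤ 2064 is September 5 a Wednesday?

2

Day of week of September 5 in each year:
2051: Tue, 2052: Thu, 2053: Fri, 2054: Sat, 2055: Sun, 2056: Tue, 2057: Wed ✓, 2058: Thu, 2059: Fri, 2060: Sun, 2061: Mon, 2062: Tue, 2063: Wed ✓, 2064: Fri
Wednesdays: 2057, 2063.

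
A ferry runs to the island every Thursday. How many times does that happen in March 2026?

4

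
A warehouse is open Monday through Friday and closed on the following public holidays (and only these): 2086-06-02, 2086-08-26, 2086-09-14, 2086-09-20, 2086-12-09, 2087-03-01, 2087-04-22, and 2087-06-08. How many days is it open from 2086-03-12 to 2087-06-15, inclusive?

325

2086-03-12 is a Tuesday.
The range spans 461 days (inclusive of both endpoints).
461 = 7 × 65 + 6, so there are 65 full weeks plus 6 extra days.
Each full week contributes 5 weekdays (Mon–Fri): 65 × 5 = 325.
The 6 extra days are Tue, Wed, Thu, Fri, Sat, Sun — 4 of them qualify.
Total: 325 + 4 = 329.
Holidays: 2086-06-02 (Sun); 2086-08-26 (Mon); 2086-09-14 (Sat); 2086-09-20 (Fri); 2086-12-09 (Mon); 2087-03-01 (Sat); 2087-04-22 (Tue); 2087-06-08 (Sun).
4 of the 8 holidays fall on weekdays; the rest are weekends and were already excluded.
Business days: 329 − 4 = 325.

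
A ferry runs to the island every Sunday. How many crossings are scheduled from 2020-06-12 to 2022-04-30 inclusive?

98

2020-06-12 is a Friday.
That's 688 days from start to end, counting both.
688 = 7 × 98 + 2, so there are 98 full weeks plus 2 extra days.
Each full week contributes one Sunday: 98 so far.
The 2 extra days are Friday, Saturday — none qualify.
Total: 98 + 0 = 98.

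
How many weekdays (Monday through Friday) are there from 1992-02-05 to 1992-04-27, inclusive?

59 weekdays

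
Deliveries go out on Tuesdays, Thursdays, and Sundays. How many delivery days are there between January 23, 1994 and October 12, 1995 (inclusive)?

270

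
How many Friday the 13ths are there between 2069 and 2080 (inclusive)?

21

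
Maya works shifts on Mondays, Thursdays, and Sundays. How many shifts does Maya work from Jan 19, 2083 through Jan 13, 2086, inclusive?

467

Jan 19, 2083 is a Tuesday.
That's 1091 days from start to end, counting both.
1091 = 7 × 155 + 6, so there are 155 full weeks plus 6 extra days.
Each full week contributes 3 days from the set (Mon, Thu, Sun): 155 × 3 = 465.
The 6 extra days are Tue, Wed, Thu, Fri, Sat, Sun — 2 of them qualify.
Total: 465 + 2 = 467.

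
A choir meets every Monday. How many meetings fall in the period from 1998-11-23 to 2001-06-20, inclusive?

1998-11-23 is a Monday.
The range spans 941 days (inclusive of both endpoints).
941 = 7 × 134 + 3, so there are 134 full weeks plus 3 extra days.
Each full week contributes one Monday: 134 so far.
The 3 extra days are Monday, Tuesday, Wednesday — 1 of them qualifies.
Total: 134 + 1 = 135.

135 Mondays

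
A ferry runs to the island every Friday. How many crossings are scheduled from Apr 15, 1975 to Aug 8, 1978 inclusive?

Apr 15, 1975 is a Tuesday.
That's 1212 days from start to end, counting both.
1212 = 7 × 173 + 1, so there are 173 full weeks plus 1 extra day.
Each full week contributes one Friday: 173 so far.
The 1 extra day is Tuesday — none qualify.
Total: 173 + 0 = 173.

173 Fridays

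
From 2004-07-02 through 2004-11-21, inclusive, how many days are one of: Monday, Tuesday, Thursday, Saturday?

2004-07-02 is a Friday.
From 2004-07-02 to 2004-11-21 is 143 days inclusive.
143 = 7 × 20 + 3, so there are 20 full weeks plus 3 extra days.
Each full week contributes 4 days from the set (Mon, Tue, Thu, Sat): 20 × 4 = 80.
The 3 extra days are Friday, Saturday, Sunday — 1 of them qualifies.
Total: 80 + 1 = 81.

81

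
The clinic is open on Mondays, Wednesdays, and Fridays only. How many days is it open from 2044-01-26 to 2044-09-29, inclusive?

2044-01-26 is a Tuesday.
That's 248 days from start to end, counting both.
248 = 7 × 35 + 3, so there are 35 full weeks plus 3 extra days.
Each full week contributes 3 days from the set (Mon, Wed, Fri): 35 × 3 = 105.
The 3 extra days are Tuesday, Wednesday, Thursday — 1 of them qualifies.
Total: 105 + 1 = 106.

106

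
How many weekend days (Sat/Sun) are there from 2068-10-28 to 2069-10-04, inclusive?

97

2068-10-28 is a Sunday.
From 2068-10-28 to 2069-10-04 is 342 days inclusive.
342 = 7 × 48 + 6, so there are 48 full weeks plus 6 extra days.
Each full week contributes 2 weekend days (Sat, Sun): 48 × 2 = 96.
The 6 extra days are Sunday, Monday, Tuesday, Wednesday, Thursday, Friday — 1 of them qualifies.
Total: 96 + 1 = 97.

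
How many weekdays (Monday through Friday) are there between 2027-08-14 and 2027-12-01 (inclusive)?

78

2027-08-14 is a Saturday.
That's 110 days from start to end, counting both.
110 = 7 × 15 + 5, so there are 15 full weeks plus 5 extra days.
Each full week contributes 5 weekdays (Mon–Fri): 15 × 5 = 75.
The 5 extra days are Saturday, Sunday, Monday, Tuesday, Wednesday — 3 of them qualify.
Total: 75 + 3 = 78.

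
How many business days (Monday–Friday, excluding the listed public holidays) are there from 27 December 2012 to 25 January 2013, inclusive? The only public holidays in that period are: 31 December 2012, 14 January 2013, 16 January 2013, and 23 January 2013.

27 December 2012 is a Thursday.
From 27 December 2012 to 25 January 2013 is 30 days inclusive.
30 = 7 × 4 + 2, so there are 4 full weeks plus 2 extra days.
Each full week contributes 5 weekdays (Mon–Fri): 4 × 5 = 20.
The 2 extra days are Thu, Fri — 2 of them qualify.
Total: 20 + 2 = 22.
Holidays: 31 December 2012 (Mon); 14 January 2013 (Mon); 16 January 2013 (Wed); 23 January 2013 (Wed).
All 4 holidays fall on weekdays, so subtract 4.
Business days: 22 − 4 = 18.

18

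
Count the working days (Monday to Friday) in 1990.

261 weekdays

January 1, 1990 is a Monday.
That's 365 days from start to end, counting both.
365 = 7 × 52 + 1, so there are 52 full weeks plus 1 extra day.
Each full week contributes 5 weekdays (Mon–Fri): 52 × 5 = 260.
The 1 extra day is Mon — 1 of them qualifies.
Total: 260 + 1 = 261.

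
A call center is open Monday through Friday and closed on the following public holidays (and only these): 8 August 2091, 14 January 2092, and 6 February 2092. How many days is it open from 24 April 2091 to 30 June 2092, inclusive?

307

24 April 2091 is a Tuesday.
From 24 April 2091 to 30 June 2092 is 434 days inclusive.
434 = 7 × 62, so the span is exactly 62 full weeks.
Each full week contributes 5 weekdays (Mon–Fri): 62 × 5 = 310.
Holidays: 8 August 2091 (Wed); 14 January 2092 (Mon); 6 February 2092 (Wed).
All 3 holidays fall on weekdays, so subtract 3.
Business days: 310 − 3 = 307.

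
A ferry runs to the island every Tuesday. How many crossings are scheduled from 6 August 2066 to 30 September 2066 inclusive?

8

6 August 2066 is a Friday.
From 6 August 2066 to 30 September 2066 is 56 days inclusive.
56 = 7 × 8, so the span is exactly 8 full weeks.
Each full week contributes one Tuesday: 8 so far.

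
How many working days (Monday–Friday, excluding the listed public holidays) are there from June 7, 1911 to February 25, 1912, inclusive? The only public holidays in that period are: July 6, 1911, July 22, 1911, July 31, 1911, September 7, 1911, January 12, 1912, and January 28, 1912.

June 7, 1911 is a Wednesday.
The range spans 264 days (inclusive of both endpoints).
264 = 7 × 37 + 5, so there are 37 full weeks plus 5 extra days.
Each full week contributes 5 weekdays (Mon–Fri): 37 × 5 = 185.
The 5 extra days are Wed, Thu, Fri, Sat, Sun — 3 of them qualify.
Total: 185 + 3 = 188.
Holidays: July 6, 1911 (Thu); July 22, 1911 (Sat); July 31, 1911 (Mon); September 7, 1911 (Thu); January 12, 1912 (Fri); January 28, 1912 (Sun).
4 of the 6 holidays fall on weekdays; the rest are weekends and were already excluded.
Business days: 188 − 4 = 184.

184 working days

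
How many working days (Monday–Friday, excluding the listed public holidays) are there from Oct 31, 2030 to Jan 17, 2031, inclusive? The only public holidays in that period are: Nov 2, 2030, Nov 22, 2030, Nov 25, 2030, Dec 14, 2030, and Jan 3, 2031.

54 working days

Oct 31, 2030 is a Thursday.
From Oct 31, 2030 to Jan 17, 2031 is 79 days inclusive.
79 = 7 × 11 + 2, so there are 11 full weeks plus 2 extra days.
Each full week contributes 5 weekdays (Mon–Fri): 11 × 5 = 55.
The 2 extra days are Thu, Fri — 2 of them qualify.
Total: 55 + 2 = 57.
Holidays: Nov 2, 2030 (Sat); Nov 22, 2030 (Fri); Nov 25, 2030 (Mon); Dec 14, 2030 (Sat); Jan 3, 2031 (Fri).
3 of the 5 holidays fall on weekdays; the rest are weekends and were already excluded.
Business days: 57 − 3 = 54.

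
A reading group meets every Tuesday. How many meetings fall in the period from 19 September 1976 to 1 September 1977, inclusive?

19 September 1976 is a Sunday.
The range spans 348 days (inclusive of both endpoints).
348 = 7 × 49 + 5, so there are 49 full weeks plus 5 extra days.
Each full week contributes one Tuesday: 49 so far.
The 5 extra days are Sun, Mon, Tue, Wed, Thu — 1 of them qualifies.
Total: 49 + 1 = 50.

50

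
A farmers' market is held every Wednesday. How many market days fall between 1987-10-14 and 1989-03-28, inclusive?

76

1987-10-14 is a Wednesday.
From 1987-10-14 to 1989-03-28 is 532 days inclusive.
532 = 7 × 76, so the span is exactly 76 full weeks.
Each full week contributes one Wednesday: 76 so far.
Total: 76.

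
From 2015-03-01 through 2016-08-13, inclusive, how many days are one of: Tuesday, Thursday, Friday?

228

2015-03-01 is a Sunday.
From 2015-03-01 to 2016-08-13 is 532 days inclusive.
532 = 7 × 76, so the span is exactly 76 full weeks.
Each full week contributes 3 days from the set (Tue, Thu, Fri): 76 × 3 = 228.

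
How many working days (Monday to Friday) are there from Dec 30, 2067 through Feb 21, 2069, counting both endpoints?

Dec 30, 2067 is a Friday.
That's 420 days from start to end, counting both.
420 = 7 × 60, so the span is exactly 60 full weeks.
Each full week contributes 5 weekdays (Mon–Fri): 60 × 5 = 300.

300 weekdays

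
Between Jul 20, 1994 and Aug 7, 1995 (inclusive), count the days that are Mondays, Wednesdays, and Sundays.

165

Jul 20, 1994 is a Wednesday.
The range spans 384 days (inclusive of both endpoints).
384 = 7 × 54 + 6, so there are 54 full weeks plus 6 extra days.
Each full week contributes 3 days from the set (Mon, Wed, Sun): 54 × 3 = 162.
The 6 extra days are Wednesday, Thursday, Friday, Saturday, Sunday, Monday — 3 of them qualify.
Total: 162 + 3 = 165.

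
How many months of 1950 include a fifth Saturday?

4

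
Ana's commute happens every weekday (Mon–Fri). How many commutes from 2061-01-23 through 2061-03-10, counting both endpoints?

2061-01-23 is a Sunday.
That's 47 days from start to end, counting both.
47 = 7 × 6 + 5, so there are 6 full weeks plus 5 extra days.
Each full week contributes 5 weekdays (Mon–Fri): 6 × 5 = 30.
The 5 extra days are Sun, Mon, Tue, Wed, Thu — 4 of them qualify.
Total: 30 + 4 = 34.

34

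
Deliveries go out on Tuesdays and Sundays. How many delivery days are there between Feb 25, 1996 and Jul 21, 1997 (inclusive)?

Feb 25, 1996 is a Sunday.
That's 513 days from start to end, counting both.
513 = 7 × 73 + 2, so there are 73 full weeks plus 2 extra days.
Each full week contributes 2 days from the set (Tue, Sun): 73 × 2 = 146.
The 2 extra days are Sun, Mon — 1 of them qualifies.
Total: 146 + 1 = 147.

147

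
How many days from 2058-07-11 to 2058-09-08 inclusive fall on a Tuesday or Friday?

2058-07-11 is a Thursday.
The range spans 60 days (inclusive of both endpoints).
60 = 7 × 8 + 4, so there are 8 full weeks plus 4 extra days.
Each full week contributes 2 days from the set (Tue, Fri): 8 × 2 = 16.
The 4 extra days are Thursday, Friday, Saturday, Sunday — 1 of them qualifies.
Total: 16 + 1 = 17.

17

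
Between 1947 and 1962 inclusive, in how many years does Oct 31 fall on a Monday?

3

Day of week of October 31 in each year:
1947: Fri, 1948: Sun, 1949: Mon ✓, 1950: Tue, 1951: Wed, 1952: Fri, 1953: Sat, 1954: Sun, 1955: Mon ✓, 1956: Wed, 1957: Thu, 1958: Fri, 1959: Sat, 1960: Mon ✓, 1961: Tue, 1962: Wed
Mondays: 1949, 1955, 1960.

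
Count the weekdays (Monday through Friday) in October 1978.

22 weekdays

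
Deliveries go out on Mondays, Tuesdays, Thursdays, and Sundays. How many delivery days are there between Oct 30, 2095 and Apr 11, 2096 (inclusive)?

Oct 30, 2095 is a Sunday.
The range spans 165 days (inclusive of both endpoints).
165 = 7 × 23 + 4, so there are 23 full weeks plus 4 extra days.
Each full week contributes 4 days from the set (Mon, Tue, Thu, Sun): 23 × 4 = 92.
The 4 extra days are Sun, Mon, Tue, Wed — 3 of them qualify.
Total: 92 + 3 = 95.

95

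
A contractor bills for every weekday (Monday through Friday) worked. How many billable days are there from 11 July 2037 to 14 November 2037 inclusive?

90 weekdays

11 July 2037 is a Saturday.
That's 127 days from start to end, counting both.
127 = 7 × 18 + 1, so there are 18 full weeks plus 1 extra day.
Each full week contributes 5 weekdays (Mon–Fri): 18 × 5 = 90.
The 1 extra day is Saturday — none qualify.
Total: 90 + 0 = 90.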